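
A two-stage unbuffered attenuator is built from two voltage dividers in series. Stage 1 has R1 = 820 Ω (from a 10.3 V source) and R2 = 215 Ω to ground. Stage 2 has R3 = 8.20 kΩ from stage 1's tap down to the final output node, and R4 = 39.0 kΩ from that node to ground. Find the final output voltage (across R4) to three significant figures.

Stage 2 presents R3+R4 = 47200 Ω as a load on stage 1's tap.
Stage 1's lower leg becomes R2‖(R3+R4) = 214.0 Ω, so V_mid = 10.3 × 214.0/1034 = 2.132 V.
Stage 2 is itself unloaded: V_out = V_mid × R4/(R3+R4) = 2.132 × 39000/47200 = 1.76 V.

V_out ≈ 1.76 V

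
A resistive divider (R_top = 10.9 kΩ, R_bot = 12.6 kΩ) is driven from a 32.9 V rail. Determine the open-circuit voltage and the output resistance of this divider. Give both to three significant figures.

V_th is the open-circuit tap voltage: 32.9 × 12.6/(10.9 + 12.6) = 17.6 V.
With the supply zeroed, R_top and R_bot appear in parallel from the tap: R_th = R_top‖R_bot = (10.9 × 12.6)/23.50 = 5.84 kΩ.

V_th = 17.6 V, R_th = 5.84 kΩ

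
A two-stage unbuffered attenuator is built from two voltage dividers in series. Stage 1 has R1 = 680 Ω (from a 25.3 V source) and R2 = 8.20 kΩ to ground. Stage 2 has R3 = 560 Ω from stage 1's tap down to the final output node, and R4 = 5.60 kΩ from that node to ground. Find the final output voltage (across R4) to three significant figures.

Stage 2 presents R3+R4 = 6160 Ω as a load on stage 1's tap.
Stage 1's lower leg becomes R2‖(R3+R4) = 3518 Ω, so V_mid = 25.3 × 3518/4198 = 21.20 V.
Stage 2 is itself unloaded: V_out = V_mid × R4/(R3+R4) = 21.20 × 5600/6160 = 19.3 V.

V_out ≈ 19.3 V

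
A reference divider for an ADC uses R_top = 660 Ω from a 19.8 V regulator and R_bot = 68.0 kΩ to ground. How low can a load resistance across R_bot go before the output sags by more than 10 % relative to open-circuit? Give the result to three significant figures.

R_L(min) ≈ 5.88 kΩ

Output resistance R_th = R_top‖R_bot = (660 × 68000)/68660 = 653.7 Ω.
The fractional drop is R_th/(R_th + R_L); requiring this ≤ 0.100 gives R_L ≥ R_th(1/0.100 − 1) = 653.7 × 9.000 = 5.88 kΩ.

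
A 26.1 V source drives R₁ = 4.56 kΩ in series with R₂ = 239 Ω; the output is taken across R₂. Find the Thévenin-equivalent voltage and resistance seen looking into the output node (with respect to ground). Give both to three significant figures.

V_th is the open-circuit tap voltage: 26.1 × 239/(4560 + 239) = 1.30 V.
With the supply zeroed, R₁ and R₂ appear in parallel from the tap: R_th = R₁‖R₂ = (4560 × 239)/4799 = 227 Ω.

V_th = 1.30 V, R_th = 227 Ω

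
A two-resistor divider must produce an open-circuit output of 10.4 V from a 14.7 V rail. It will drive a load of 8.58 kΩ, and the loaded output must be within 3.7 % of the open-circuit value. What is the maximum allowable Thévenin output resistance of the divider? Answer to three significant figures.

Loading drop = R_th/(R_th + R_L) ≤ 0.0370, so R_th ≤ R_L · ε/(1−ε) = 8.58 kΩ × 0.0370/0.9630 = 330 Ω.

R_th ≤ 330 Ω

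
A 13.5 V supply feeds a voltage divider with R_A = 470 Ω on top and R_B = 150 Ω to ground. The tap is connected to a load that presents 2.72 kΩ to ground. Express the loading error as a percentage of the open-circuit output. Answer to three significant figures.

4.01 %

The divider's output (Thévenin) resistance is R_A‖R_B = 113.7 Ω.
Fractional drop under load = R_th/(R_th + R_L) = 113.7 / (113.7 + 2720) = 0.04013.
So the output falls by 4.01 %.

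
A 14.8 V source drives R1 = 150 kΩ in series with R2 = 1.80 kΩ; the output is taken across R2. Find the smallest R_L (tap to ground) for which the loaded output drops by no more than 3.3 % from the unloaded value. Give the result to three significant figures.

Output resistance R_th = R1‖R2 = (150 × 1.80)/151.8 = 1.779 kΩ.
The fractional drop is R_th/(R_th + R_L); requiring this ≤ 0.0330 gives R_L ≥ R_th(1/0.0330 − 1) = 1.779 × 29.30 = 52.1 kΩ.

R_L(min) ≈ 52.1 kΩ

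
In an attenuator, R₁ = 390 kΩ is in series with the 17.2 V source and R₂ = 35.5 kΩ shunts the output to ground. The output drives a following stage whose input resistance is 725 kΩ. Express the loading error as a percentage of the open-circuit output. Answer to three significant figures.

The divider's output (Thévenin) resistance is R₁‖R₂ = 32.54 kΩ.
Fractional drop under load = R_th/(R_th + R_L) = 32.54 / (32.54 + 725) = 0.04295.
So the output falls by 4.30 %.

4.30 %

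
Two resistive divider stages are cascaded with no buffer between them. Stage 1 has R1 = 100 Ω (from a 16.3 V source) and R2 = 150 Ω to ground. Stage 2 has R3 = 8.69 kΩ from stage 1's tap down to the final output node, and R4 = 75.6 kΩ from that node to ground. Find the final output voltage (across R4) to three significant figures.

Stage 2 presents R3+R4 = 84290 Ω as a load on stage 1's tap.
Stage 1's lower leg becomes R2‖(R3+R4) = 149.7 Ω, so V_mid = 16.3 × 149.7/249.7 = 9.773 V.
Stage 2 is itself unloaded: V_out = V_mid × R4/(R3+R4) = 9.773 × 75600/84290 = 8.77 V.

V_out ≈ 8.77 V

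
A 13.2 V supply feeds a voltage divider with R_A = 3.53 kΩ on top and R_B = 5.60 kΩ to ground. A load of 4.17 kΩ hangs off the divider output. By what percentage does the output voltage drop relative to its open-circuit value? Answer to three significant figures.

The divider's output (Thévenin) resistance is R_A‖R_B = 2.165 kΩ.
Fractional drop under load = R_th/(R_th + R_L) = 2.165 / (2.165 + 4.17) = 0.3418.
So the output falls by 34.2 %.

34.2 %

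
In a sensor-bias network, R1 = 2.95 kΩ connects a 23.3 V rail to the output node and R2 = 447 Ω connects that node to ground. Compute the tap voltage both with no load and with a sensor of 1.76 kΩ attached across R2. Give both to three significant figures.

Unloaded: 3.07 V; loaded: 2.51 V

Open-circuit: V = 23.3 × 447/(2950 + 447) = 3.07 V.
With the load, R2 becomes R2‖R_L = 356.5 Ω, so V = 23.3 × 356.5/3306 = 2.51 V.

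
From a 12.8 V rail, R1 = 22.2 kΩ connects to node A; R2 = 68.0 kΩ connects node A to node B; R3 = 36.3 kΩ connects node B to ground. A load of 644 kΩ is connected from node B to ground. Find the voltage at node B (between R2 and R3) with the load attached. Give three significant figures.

V ≈ 3.53 V

At node B, R3 is in parallel with the load: R3‖R_L = 34.36 kΩ.
Below node A the resistance is R2 + (R3‖R_L) = 102.4 kΩ, so V_A = 12.8 × 102.4/124.6 = 10.52 V.
Then V_B = V_A × (R3‖R_L)/(R2 + R3‖R_L) = 10.52 × 34.36/102.4 = 3.53 V.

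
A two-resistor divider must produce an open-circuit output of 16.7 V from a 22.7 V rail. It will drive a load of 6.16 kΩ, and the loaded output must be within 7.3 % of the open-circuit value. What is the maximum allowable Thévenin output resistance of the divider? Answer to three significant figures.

Loading drop = R_th/(R_th + R_L) ≤ 0.0730, so R_th ≤ R_L · ε/(1−ε) = 6.16 kΩ × 0.0730/0.9270 = 485 Ω.

R_th ≤ 485 Ω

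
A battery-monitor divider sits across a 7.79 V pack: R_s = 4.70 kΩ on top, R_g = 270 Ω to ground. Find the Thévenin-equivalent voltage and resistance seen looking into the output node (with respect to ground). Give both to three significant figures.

V_th = 0.423 V, R_th = 255 Ω

V_th is the open-circuit tap voltage: 7.79 × 270/(4700 + 270) = 0.423 V.
With the supply zeroed, R_s and R_g appear in parallel from the tap: R_th = R_s‖R_g = (4700 × 270)/4970 = 255 Ω.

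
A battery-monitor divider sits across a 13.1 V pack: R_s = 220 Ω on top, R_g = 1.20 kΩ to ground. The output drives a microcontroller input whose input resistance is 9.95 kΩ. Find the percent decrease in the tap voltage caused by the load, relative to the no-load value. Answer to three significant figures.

The divider's output (Thévenin) resistance is R_s‖R_g = 185.9 Ω.
Fractional drop under load = R_th/(R_th + R_L) = 185.9 / (185.9 + 9950) = 0.01834.
So the output falls by 1.83 %.

1.83 %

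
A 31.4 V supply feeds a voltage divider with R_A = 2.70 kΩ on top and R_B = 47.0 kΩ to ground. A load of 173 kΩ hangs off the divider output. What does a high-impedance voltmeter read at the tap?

V_out ≈ 29.3 V

The load sits in parallel with R_B: R_B‖R_L = (47.0 × 173) / (47.0 + 173) = 36.96 kΩ.
V_out = 31.4 × 36.96 / (2.70 + 36.96) = 31.4 × 36.96/39.66 = 29.3 V.
(Unloaded it would have been 29.7 V.)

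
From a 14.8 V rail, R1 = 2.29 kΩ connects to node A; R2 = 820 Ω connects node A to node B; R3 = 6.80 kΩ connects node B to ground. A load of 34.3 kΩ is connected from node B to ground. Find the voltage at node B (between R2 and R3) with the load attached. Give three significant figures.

At node B, R3 is in parallel with the load: R3‖R_L = 5675 Ω.
Below node A the resistance is R2 + (R3‖R_L) = 6495 Ω, so V_A = 14.8 × 6495/8785 = 10.94 V.
Then V_B = V_A × (R3‖R_L)/(R2 + R3‖R_L) = 10.94 × 5675/6495 = 9.56 V.

V ≈ 9.56 V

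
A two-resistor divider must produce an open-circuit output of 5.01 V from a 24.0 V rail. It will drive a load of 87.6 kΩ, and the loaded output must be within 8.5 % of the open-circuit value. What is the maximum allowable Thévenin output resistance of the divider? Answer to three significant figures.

Loading drop = R_th/(R_th + R_L) ≤ 0.0850, so R_th ≤ R_L · ε/(1−ε) = 87.6 kΩ × 0.0850/0.9150 = 8.14 kΩ.

R_th ≤ 8.14 kΩ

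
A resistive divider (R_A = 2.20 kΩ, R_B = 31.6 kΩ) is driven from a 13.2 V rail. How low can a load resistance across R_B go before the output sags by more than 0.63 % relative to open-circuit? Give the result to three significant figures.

Output resistance R_th = R_A‖R_B = (2.20 × 31.6)/33.80 = 2.057 kΩ.
The fractional drop is R_th/(R_th + R_L); requiring this ≤ 0.00630 gives R_L ≥ R_th(1/0.00630 − 1) = 2.057 × 157.7 = 324 kΩ.

R_L(min) ≈ 324 kΩ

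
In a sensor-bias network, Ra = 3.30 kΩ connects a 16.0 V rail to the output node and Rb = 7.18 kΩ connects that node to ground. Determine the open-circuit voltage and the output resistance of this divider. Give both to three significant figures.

V_th is the open-circuit tap voltage: 16.0 × 7.18/(3.30 + 7.18) = 11.0 V.
With the supply zeroed, Ra and Rb appear in parallel from the tap: R_th = Ra‖Rb = (3.30 × 7.18)/10.48 = 2.26 kΩ.

V_th = 11.0 V, R_th = 2.26 kΩ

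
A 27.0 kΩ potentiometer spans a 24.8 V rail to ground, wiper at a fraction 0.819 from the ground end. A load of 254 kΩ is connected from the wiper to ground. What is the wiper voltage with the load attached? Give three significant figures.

V ≈ 20.0 V

The wiper splits the pot into (1−α)R = 4.887 kΩ above and αR = 22.11 kΩ below.
Lower section ‖ load = 20.34 kΩ.
V_wiper = 24.8 × 20.34/(4.887 + 20.34) = 20.0 V.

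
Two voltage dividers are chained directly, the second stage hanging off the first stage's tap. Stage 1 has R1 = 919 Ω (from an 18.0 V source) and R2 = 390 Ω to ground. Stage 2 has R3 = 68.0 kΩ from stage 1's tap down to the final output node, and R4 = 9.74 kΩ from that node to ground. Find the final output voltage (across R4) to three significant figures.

Stage 2 presents R3+R4 = 77740 Ω as a load on stage 1's tap.
Stage 1's lower leg becomes R2‖(R3+R4) = 388.1 Ω, so V_mid = 18.0 × 388.1/1307 = 5.344 V.
Stage 2 is itself unloaded: V_out = V_mid × R4/(R3+R4) = 5.344 × 9740/77740 = 0.670 V.

V_out ≈ 0.670 V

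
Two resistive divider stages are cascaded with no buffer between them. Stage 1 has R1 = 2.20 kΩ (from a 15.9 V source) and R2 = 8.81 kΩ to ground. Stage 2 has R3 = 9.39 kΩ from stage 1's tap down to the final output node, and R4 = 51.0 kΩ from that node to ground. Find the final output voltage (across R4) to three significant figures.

V_out ≈ 10.4 V

Stage 2 presents R3+R4 = 60.39 kΩ as a load on stage 1's tap.
Stage 1's lower leg becomes R2‖(R3+R4) = 7.688 kΩ, so V_mid = 15.9 × 7.688/9.888 = 12.36 V.
Stage 2 is itself unloaded: V_out = V_mid × R4/(R3+R4) = 12.36 × 51.0/60.39 = 10.4 V.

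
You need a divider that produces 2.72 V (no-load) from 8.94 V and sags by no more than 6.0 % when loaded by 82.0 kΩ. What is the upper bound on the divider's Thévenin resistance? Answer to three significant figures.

Loading drop = R_th/(R_th + R_L) ≤ 0.0600, so R_th ≤ R_L · ε/(1−ε) = 82.0 kΩ × 0.0600/0.9400 = 5.23 kΩ.

R_th ≤ 5.23 kΩ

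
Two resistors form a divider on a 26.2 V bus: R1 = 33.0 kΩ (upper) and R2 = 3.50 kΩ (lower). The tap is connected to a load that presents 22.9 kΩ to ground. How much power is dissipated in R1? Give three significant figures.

Total resistance from the source is R1 + (R2‖R_L) = 36.04 kΩ, so I = 26.2/36.04 kΩ = 0.7271 mA.
P = I²·R1 = (0.7271 mA)² × 33.0 kΩ = 17.4 mW.

P ≈ 17.4 mW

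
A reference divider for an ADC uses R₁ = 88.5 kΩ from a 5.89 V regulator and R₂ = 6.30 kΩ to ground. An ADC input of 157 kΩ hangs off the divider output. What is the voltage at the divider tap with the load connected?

V_out ≈ 0.377 V

The load sits in parallel with R₂: R₂‖R_L = (6.30 × 157) / (6.30 + 157) = 6.057 kΩ.
V_out = 5.89 × 6.057 / (88.5 + 6.057) = 5.89 × 6.057/94.56 = 0.377 V.
(Unloaded it would have been 0.391 V.)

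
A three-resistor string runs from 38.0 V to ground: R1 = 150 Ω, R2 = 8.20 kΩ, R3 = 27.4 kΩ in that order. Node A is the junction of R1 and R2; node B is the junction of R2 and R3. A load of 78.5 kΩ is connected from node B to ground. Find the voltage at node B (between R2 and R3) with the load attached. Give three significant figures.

V ≈ 26.9 V

At node B, R3 is in parallel with the load: R3‖R_L = 20310 Ω.
Below node A the resistance is R2 + (R3‖R_L) = 28510 Ω, so V_A = 38.0 × 28510/28660 = 37.80 V.
Then V_B = V_A × (R3‖R_L)/(R2 + R3‖R_L) = 37.80 × 20310/28510 = 26.9 V.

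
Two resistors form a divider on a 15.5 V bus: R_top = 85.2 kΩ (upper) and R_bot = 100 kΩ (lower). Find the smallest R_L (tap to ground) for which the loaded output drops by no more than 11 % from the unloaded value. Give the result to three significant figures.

Output resistance R_th = R_top‖R_bot = (85.2 × 100)/185.2 = 46.00 kΩ.
The fractional drop is R_th/(R_th + R_L); requiring this ≤ 0.110 gives R_L ≥ R_th(1/0.110 − 1) = 46.00 × 8.091 = 372 kΩ.

R_L(min) ≈ 372 kΩ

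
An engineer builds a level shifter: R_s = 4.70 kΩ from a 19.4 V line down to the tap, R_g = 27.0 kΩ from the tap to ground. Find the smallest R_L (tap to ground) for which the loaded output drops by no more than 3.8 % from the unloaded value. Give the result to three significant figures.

Output resistance R_th = R_s‖R_g = (4.70 × 27.0)/31.70 = 4.003 kΩ.
The fractional drop is R_th/(R_th + R_L); requiring this ≤ 0.0380 gives R_L ≥ R_th(1/0.0380 − 1) = 4.003 × 25.32 = 101 kΩ.

R_L(min) ≈ 101 kΩ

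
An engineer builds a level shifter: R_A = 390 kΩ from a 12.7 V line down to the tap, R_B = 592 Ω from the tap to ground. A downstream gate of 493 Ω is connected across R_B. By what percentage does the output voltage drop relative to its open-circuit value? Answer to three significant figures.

54.5 %

Unloaded V = 12.7 × 592/390600 = 0.01925 V.
Loaded: R_B‖R_L = 269.0 Ω, giving V = 12.7 × 269.0/390300 = 0.008753 V.
Drop = (0.01925 − 0.008753) / 0.01925 = 54.5 %.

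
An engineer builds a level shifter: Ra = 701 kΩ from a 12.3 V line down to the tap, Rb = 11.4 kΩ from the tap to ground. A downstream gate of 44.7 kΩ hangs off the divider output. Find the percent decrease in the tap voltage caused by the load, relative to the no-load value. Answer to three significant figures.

The divider's output (Thévenin) resistance is Ra‖Rb = 11.22 kΩ.
Fractional drop under load = R_th/(R_th + R_L) = 11.22 / (11.22 + 44.7) = 0.2006.
So the output falls by 20.1 %.

20.1 %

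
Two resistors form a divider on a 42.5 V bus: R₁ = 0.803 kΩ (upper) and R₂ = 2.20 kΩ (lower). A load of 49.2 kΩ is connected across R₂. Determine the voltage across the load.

The load sits in parallel with R₂: R₂‖R_L = (2200 × 49200) / (2200 + 49200) = 2106 Ω.
V_out = 42.5 × 2106 / (803 + 2106) = 42.5 × 2106/2909 = 30.8 V.

V_out ≈ 30.8 V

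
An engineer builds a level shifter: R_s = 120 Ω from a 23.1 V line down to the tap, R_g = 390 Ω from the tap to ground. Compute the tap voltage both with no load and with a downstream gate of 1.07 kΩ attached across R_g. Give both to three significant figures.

Unloaded: 17.7 V; loaded: 16.3 V

Open-circuit: V = 23.1 × 390/(120 + 390) = 17.7 V.
With the load, R_g becomes R_g‖R_L = 285.8 Ω, so V = 23.1 × 285.8/405.8 = 16.3 V.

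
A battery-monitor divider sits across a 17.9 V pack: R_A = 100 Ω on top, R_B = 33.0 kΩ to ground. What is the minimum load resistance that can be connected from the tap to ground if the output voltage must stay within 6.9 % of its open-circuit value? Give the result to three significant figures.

Output resistance R_th = R_A‖R_B = (100 × 33000)/33100 = 99.70 Ω.
The fractional drop is R_th/(R_th + R_L); requiring this ≤ 0.0690 gives R_L ≥ R_th(1/0.0690 − 1) = 99.70 × 13.49 = 1.35 kΩ.

R_L(min) ≈ 1.35 kΩ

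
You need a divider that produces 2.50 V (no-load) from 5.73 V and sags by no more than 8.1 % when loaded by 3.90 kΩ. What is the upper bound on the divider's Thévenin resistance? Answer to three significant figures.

Loading drop = R_th/(R_th + R_L) ≤ 0.0810, so R_th ≤ R_L · ε/(1−ε) = 3.90 kΩ × 0.0810/0.9190 = 344 Ω.

R_th ≤ 344 Ω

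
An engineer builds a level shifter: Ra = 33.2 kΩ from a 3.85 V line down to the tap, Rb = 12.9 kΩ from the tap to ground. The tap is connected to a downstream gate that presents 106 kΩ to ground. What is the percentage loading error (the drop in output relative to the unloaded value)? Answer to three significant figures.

Unloaded V = 3.85 × 12.9/46.10 = 1.0773 V.
Loaded: Rb‖R_L = 11.50 kΩ, giving V = 3.85 × 11.50/44.70 = 0.99052 V.
Drop = (1.0773 − 0.99052) / 1.0773 = 8.06 %.

8.06 %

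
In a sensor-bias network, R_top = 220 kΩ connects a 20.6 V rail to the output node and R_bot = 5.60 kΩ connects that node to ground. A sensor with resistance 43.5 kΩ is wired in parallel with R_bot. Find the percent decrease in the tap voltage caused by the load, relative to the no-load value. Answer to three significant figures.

11.2 %

The divider's output (Thévenin) resistance is R_top‖R_bot = 5.461 kΩ.
Fractional drop under load = R_th/(R_th + R_L) = 5.461 / (5.461 + 43.5) = 0.1115.
So the output falls by 11.2 %.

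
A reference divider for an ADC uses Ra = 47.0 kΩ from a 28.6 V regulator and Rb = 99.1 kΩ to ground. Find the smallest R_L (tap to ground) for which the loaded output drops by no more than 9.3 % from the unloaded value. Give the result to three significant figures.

Output resistance R_th = Ra‖Rb = (47.0 × 99.1)/146.1 = 31.88 kΩ.
The fractional drop is R_th/(R_th + R_L); requiring this ≤ 0.0930 gives R_L ≥ R_th(1/0.0930 − 1) = 31.88 × 9.753 = 311 kΩ.

R_L(min) ≈ 311 kΩ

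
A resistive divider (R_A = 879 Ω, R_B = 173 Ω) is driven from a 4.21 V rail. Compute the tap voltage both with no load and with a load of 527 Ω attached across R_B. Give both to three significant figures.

Unloaded: 0.692 V; loaded: 0.543 V

Open-circuit: V = 4.21 × 173/(879 + 173) = 0.692 V.
With the load, R_B becomes R_B‖R_L = 130.2 Ω, so V = 4.21 × 130.2/1009 = 0.543 V.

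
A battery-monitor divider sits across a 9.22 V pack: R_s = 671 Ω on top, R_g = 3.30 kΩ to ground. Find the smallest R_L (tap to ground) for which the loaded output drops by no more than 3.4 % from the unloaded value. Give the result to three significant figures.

R_L(min) ≈ 15.8 kΩ

Output resistance R_th = R_s‖R_g = (671 × 3300)/3971 = 557.6 Ω.
The fractional drop is R_th/(R_th + R_L); requiring this ≤ 0.0340 gives R_L ≥ R_th(1/0.0340 − 1) = 557.6 × 28.41 = 15.8 kΩ.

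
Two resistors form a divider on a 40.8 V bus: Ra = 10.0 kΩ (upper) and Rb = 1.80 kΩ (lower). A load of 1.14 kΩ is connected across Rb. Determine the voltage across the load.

V_out ≈ 2.66 V

The load sits in parallel with Rb: Rb‖R_L = (1.80 × 1.14) / (1.80 + 1.14) = 0.6980 kΩ.
V_out = 40.8 × 0.6980 / (10.0 + 0.6980) = 40.8 × 0.6980/10.70 = 2.66 V.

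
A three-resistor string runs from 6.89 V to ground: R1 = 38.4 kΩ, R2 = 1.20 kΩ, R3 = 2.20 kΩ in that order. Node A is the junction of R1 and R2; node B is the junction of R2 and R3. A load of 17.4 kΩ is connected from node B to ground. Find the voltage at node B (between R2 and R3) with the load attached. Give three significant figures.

At node B, R3 is in parallel with the load: R3‖R_L = 1.953 kΩ.
Below node A the resistance is R2 + (R3‖R_L) = 3.153 kΩ, so V_A = 6.89 × 3.153/41.55 = 0.5228 V.
Then V_B = V_A × (R3‖R_L)/(R2 + R3‖R_L) = 0.5228 × 1.953/3.153 = 0.324 V.

V ≈ 0.324 V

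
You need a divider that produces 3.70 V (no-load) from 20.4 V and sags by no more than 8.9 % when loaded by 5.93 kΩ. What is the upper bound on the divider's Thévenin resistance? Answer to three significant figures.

R_th ≤ 579 Ω

Loading drop = R_th/(R_th + R_L) ≤ 0.0890, so R_th ≤ R_L · ε/(1−ε) = 5.93 kΩ × 0.0890/0.9110 = 579 Ω.
(Any R1, R2 with R2/(R1+R2) = 0.181 and R1‖R2 ≤ 579 Ω will meet the spec.)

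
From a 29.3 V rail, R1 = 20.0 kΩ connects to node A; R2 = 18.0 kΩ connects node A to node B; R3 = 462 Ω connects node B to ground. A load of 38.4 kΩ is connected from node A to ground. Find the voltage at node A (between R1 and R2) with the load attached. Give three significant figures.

V ≈ 11.3 V

Below node A the series string R2+R3 = 18460 Ω sits in parallel with the 38400 Ω load: 12470 Ω.
V_A = 29.3 × 12470/(20000 + 12470) = 11.3 V.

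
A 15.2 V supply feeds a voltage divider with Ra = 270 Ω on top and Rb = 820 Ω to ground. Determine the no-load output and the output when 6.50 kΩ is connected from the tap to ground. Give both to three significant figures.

Unloaded: 11.4 V; loaded: 11.1 V

Open-circuit: V = 15.2 × 820/(270 + 820) = 11.4 V.
With the load, Rb becomes Rb‖R_L = 728.1 Ω, so V = 15.2 × 728.1/998.1 = 11.1 V.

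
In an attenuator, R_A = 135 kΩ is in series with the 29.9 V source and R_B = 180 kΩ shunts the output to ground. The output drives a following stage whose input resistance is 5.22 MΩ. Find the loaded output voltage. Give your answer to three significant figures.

The load sits in parallel with R_B: R_B‖R_L = (180 × 5220) / (180 + 5220) = 174.0 kΩ.
V_out = 29.9 × 174.0 / (135 + 174.0) = 29.9 × 174.0/309.0 = 16.8 V.

V_out ≈ 16.8 V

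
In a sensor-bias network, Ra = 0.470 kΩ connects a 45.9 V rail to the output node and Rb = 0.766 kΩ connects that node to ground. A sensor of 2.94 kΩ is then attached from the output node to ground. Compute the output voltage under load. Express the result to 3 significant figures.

V_out ≈ 25.9 V

The load sits in parallel with Rb: Rb‖R_L = (766 × 2940) / (766 + 2940) = 607.7 Ω.
V_out = 45.9 × 607.7 / (470 + 607.7) = 45.9 × 607.7/1078 = 25.9 V.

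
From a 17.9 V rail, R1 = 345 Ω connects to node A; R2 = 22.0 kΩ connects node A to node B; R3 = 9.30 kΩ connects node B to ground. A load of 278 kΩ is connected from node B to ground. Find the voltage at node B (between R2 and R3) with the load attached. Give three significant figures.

At node B, R3 is in parallel with the load: R3‖R_L = 8999 Ω.
Below node A the resistance is R2 + (R3‖R_L) = 31000 Ω, so V_A = 17.9 × 31000/31340 = 17.70 V.
Then V_B = V_A × (R3‖R_L)/(R2 + R3‖R_L) = 17.70 × 8999/31000 = 5.14 V.

V ≈ 5.14 V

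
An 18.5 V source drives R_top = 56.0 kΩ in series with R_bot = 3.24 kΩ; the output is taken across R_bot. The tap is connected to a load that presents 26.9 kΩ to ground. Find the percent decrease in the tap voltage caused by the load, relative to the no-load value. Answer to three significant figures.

Unloaded V = 18.5 × 3.24/59.24 = 1.0118 V.
Loaded: R_bot‖R_L = 2.892 kΩ, giving V = 18.5 × 2.892/58.89 = 0.90839 V.
Drop = (1.0118 − 0.90839) / 1.0118 = 10.2 %.

10.2 %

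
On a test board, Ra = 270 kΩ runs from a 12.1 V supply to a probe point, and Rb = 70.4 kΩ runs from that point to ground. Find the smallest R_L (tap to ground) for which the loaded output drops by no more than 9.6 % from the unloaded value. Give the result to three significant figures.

R_L(min) ≈ 526 kΩ

Output resistance R_th = Ra‖Rb = (270 × 70.4)/340.4 = 55.84 kΩ.
The fractional drop is R_th/(R_th + R_L); requiring this ≤ 0.0960 gives R_L ≥ R_th(1/0.0960 − 1) = 55.84 × 9.417 = 526 kΩ.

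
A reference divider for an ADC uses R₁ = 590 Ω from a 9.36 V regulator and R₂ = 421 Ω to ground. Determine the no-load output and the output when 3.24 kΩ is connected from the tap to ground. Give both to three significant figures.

Unloaded: 3.90 V; loaded: 3.62 V

Open-circuit: V = 9.36 × 421/(590 + 421) = 3.90 V.
With the load, R₂ becomes R₂‖R_L = 372.6 Ω, so V = 9.36 × 372.6/962.6 = 3.62 V.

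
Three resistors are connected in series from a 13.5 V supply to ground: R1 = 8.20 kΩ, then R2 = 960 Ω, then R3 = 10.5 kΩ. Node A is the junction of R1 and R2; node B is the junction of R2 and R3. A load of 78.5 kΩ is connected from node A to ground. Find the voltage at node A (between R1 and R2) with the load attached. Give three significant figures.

Below node A the series string R2+R3 = 11460 Ω sits in parallel with the 78500 Ω load: 10000 Ω.
V_A = 13.5 × 10000/(8200 + 10000) = 7.42 V.

V ≈ 7.42 V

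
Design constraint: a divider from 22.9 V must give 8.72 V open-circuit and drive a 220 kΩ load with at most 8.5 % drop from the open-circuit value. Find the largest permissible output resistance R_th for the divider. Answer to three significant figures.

R_th ≤ 20.4 kΩ

Loading drop = R_th/(R_th + R_L) ≤ 0.0850, so R_th ≤ R_L · ε/(1−ε) = 220 kΩ × 0.0850/0.9150 = 20.4 kΩ.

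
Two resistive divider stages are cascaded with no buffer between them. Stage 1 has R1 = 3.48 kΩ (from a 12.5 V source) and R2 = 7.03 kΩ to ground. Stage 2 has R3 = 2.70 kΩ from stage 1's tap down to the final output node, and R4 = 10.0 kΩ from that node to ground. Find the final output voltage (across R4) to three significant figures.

V_out ≈ 5.56 V

Stage 2 presents R3+R4 = 12.70 kΩ as a load on stage 1's tap.
Stage 1's lower leg becomes R2‖(R3+R4) = 4.525 kΩ, so V_mid = 12.5 × 4.525/8.005 = 7.066 V.
Stage 2 is itself unloaded: V_out = V_mid × R4/(R3+R4) = 7.066 × 10.0/12.70 = 5.56 V.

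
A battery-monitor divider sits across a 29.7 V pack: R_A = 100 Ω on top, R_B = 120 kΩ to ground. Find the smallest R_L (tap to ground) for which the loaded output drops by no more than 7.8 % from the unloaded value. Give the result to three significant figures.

Output resistance R_th = R_A‖R_B = (100 × 120000)/120100 = 99.92 Ω.
The fractional drop is R_th/(R_th + R_L); requiring this ≤ 0.0780 gives R_L ≥ R_th(1/0.0780 − 1) = 99.92 × 11.82 = 1.18 kΩ.

R_L(min) ≈ 1.18 kΩ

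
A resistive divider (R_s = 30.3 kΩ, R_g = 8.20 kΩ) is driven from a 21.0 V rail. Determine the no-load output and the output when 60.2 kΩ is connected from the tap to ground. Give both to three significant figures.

Unloaded: 4.47 V; loaded: 4.04 V

Open-circuit: V = 21.0 × 8.20/(30.3 + 8.20) = 4.47 V.
With the load, R_g becomes R_g‖R_L = 7.217 kΩ, so V = 21.0 × 7.217/37.52 = 4.04 V.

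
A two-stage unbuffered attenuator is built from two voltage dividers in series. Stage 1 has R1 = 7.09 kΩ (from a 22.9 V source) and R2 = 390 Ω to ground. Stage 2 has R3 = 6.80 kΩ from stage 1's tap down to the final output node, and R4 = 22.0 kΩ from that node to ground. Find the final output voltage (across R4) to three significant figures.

Stage 2 presents R3+R4 = 28800 Ω as a load on stage 1's tap.
Stage 1's lower leg becomes R2‖(R3+R4) = 384.8 Ω, so V_mid = 22.9 × 384.8/7475 = 1.179 V.
Stage 2 is itself unloaded: V_out = V_mid × R4/(R3+R4) = 1.179 × 22000/28800 = 0.901 V.

V_out ≈ 0.901 V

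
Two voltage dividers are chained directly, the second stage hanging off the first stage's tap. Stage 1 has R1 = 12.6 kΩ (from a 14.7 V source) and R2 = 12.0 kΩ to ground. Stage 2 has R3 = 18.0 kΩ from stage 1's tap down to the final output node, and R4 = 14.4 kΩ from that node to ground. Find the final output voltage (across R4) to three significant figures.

Stage 2 presents R3+R4 = 32.40 kΩ as a load on stage 1's tap.
Stage 1's lower leg becomes R2‖(R3+R4) = 8.757 kΩ, so V_mid = 14.7 × 8.757/21.36 = 6.027 V.
Stage 2 is itself unloaded: V_out = V_mid × R4/(R3+R4) = 6.027 × 14.4/32.40 = 2.68 V.

V_out ≈ 2.68 V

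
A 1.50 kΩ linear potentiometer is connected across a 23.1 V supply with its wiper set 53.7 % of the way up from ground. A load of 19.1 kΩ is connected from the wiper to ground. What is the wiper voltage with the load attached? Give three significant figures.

V ≈ 12.2 V

The wiper splits the pot into (1−α)R = 694.5 Ω above and αR = 805.5 Ω below.
Lower section ‖ load = 772.9 Ω.
V_wiper = 23.1 × 772.9/(694.5 + 772.9) = 12.2 V.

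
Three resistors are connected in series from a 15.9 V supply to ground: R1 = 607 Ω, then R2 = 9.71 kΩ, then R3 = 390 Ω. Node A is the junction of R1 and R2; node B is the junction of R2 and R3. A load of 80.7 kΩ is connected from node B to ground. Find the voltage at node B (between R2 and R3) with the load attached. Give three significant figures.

At node B, R3 is in parallel with the load: R3‖R_L = 388.1 Ω.
Below node A the resistance is R2 + (R3‖R_L) = 10100 Ω, so V_A = 15.9 × 10100/10710 = 15.00 V.
Then V_B = V_A × (R3‖R_L)/(R2 + R3‖R_L) = 15.00 × 388.1/10100 = 0.576 V.

V ≈ 0.576 V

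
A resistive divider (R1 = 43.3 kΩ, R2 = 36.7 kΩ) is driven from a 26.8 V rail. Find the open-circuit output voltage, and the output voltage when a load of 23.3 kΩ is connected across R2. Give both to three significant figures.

Open-circuit: V = 26.8 × 36.7/(43.3 + 36.7) = 12.3 V.
With the load, R2 becomes R2‖R_L = 14.25 kΩ, so V = 26.8 × 14.25/57.55 = 6.64 V.

Unloaded: 12.3 V; loaded: 6.64 V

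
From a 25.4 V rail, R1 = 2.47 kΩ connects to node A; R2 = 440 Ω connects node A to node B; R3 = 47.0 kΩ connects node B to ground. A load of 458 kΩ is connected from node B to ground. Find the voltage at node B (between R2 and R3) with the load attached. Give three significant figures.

At node B, R3 is in parallel with the load: R3‖R_L = 42630 Ω.
Below node A the resistance is R2 + (R3‖R_L) = 43070 Ω, so V_A = 25.4 × 43070/45540 = 24.02 V.
Then V_B = V_A × (R3‖R_L)/(R2 + R3‖R_L) = 24.02 × 42630/43070 = 23.8 V.

V ≈ 23.8 V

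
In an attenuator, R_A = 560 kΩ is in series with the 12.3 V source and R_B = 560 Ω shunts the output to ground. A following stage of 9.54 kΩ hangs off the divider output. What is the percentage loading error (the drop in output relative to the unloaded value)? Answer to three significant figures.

The divider's output (Thévenin) resistance is R_A‖R_B = 559.4 Ω.
Fractional drop under load = R_th/(R_th + R_L) = 559.4 / (559.4 + 9540) = 0.05539.
So the output falls by 5.54 %.

5.54 %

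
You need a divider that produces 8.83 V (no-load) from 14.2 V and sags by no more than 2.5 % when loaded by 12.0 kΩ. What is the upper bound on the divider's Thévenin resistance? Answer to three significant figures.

R_th ≤ 308 Ω

Loading drop = R_th/(R_th + R_L) ≤ 0.0250, so R_th ≤ R_L · ε/(1−ε) = 12.0 kΩ × 0.0250/0.9750 = 308 Ω.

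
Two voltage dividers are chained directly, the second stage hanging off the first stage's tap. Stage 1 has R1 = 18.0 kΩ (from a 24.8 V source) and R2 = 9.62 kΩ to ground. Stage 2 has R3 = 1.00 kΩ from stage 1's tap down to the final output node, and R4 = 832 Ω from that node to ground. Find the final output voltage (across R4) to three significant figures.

V_out ≈ 0.887 V

Stage 2 presents R3+R4 = 1832 Ω as a load on stage 1's tap.
Stage 1's lower leg becomes R2‖(R3+R4) = 1539 Ω, so V_mid = 24.8 × 1539/19540 = 1.953 V.
Stage 2 is itself unloaded: V_out = V_mid × R4/(R3+R4) = 1.953 × 832/1832 = 0.887 V.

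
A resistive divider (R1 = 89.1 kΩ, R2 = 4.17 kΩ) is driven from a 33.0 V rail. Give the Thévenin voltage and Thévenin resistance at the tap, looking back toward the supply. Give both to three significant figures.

V_th = 1.48 V, R_th = 3.98 kΩ

V_th is the open-circuit tap voltage: 33.0 × 4.17/(89.1 + 4.17) = 1.48 V.
With the supply zeroed, R1 and R2 appear in parallel from the tap: R_th = R1‖R2 = (89.1 × 4.17)/93.27 = 3.98 kΩ.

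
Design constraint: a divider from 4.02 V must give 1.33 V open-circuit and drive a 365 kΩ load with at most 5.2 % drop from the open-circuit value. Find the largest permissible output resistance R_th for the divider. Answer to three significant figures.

Loading drop = R_th/(R_th + R_L) ≤ 0.0520, so R_th ≤ R_L · ε/(1−ε) = 365 kΩ × 0.0520/0.9480 = 20.0 kΩ.
(Any R1, R2 with R2/(R1+R2) = 0.331 and R1‖R2 ≤ 20.0 kΩ will meet the spec.)

R_th ≤ 20.0 kΩ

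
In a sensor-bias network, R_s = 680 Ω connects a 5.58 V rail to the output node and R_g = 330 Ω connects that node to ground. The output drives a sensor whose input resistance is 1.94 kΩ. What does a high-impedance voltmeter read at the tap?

The load sits in parallel with R_g: R_g‖R_L = (330 × 1940) / (330 + 1940) = 282.0 Ω.
V_out = 5.58 × 282.0 / (680 + 282.0) = 5.58 × 282.0/962.0 = 1.64 V.

V_out ≈ 1.64 V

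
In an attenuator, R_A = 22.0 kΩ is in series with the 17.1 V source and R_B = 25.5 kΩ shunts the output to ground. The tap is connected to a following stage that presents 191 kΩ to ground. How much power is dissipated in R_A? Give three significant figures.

P ≈ 3.25 mW

Total resistance from the source is R_A + (R_B‖R_L) = 44.50 kΩ, so I = 17.1/44.50 kΩ = 0.3843 mA.
P = I²·R_A = (0.3843 mA)² × 22.0 kΩ = 3.25 mW.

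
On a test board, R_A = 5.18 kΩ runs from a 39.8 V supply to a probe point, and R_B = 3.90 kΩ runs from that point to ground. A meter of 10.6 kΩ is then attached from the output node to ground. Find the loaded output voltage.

V_out ≈ 14.1 V

The load sits in parallel with R_B: R_B‖R_L = (3.90 × 10.6) / (3.90 + 10.6) = 2.851 kΩ.
V_out = 39.8 × 2.851 / (5.18 + 2.851) = 39.8 × 2.851/8.031 = 14.1 V.
(Unloaded it would have been 17.1 V.)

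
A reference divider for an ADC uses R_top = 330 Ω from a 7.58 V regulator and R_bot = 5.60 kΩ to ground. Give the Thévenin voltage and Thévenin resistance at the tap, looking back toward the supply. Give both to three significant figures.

V_th = 7.16 V, R_th = 312 Ω

V_th is the open-circuit tap voltage: 7.58 × 5600/(330 + 5600) = 7.16 V.
With the supply zeroed, R_top and R_bot appear in parallel from the tap: R_th = R_top‖R_bot = (330 × 5600)/5930 = 312 Ω.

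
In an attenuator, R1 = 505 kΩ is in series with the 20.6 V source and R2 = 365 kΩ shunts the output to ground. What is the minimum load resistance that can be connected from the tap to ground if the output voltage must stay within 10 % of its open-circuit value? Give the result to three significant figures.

Output resistance R_th = R1‖R2 = (505 × 365)/870.0 = 211.9 kΩ.
The fractional drop is R_th/(R_th + R_L); requiring this ≤ 0.100 gives R_L ≥ R_th(1/0.100 − 1) = 211.9 × 9.000 = 1.91 MΩ.

R_L(min) ≈ 1.91 MΩ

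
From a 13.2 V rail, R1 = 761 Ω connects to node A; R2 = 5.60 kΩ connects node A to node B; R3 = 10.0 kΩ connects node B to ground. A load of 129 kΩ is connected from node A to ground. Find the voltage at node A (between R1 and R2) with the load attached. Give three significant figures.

V ≈ 12.5 V

Below node A the series string R2+R3 = 15600 Ω sits in parallel with the 129000 Ω load: 13920 Ω.
V_A = 13.2 × 13920/(761 + 13920) = 12.5 V.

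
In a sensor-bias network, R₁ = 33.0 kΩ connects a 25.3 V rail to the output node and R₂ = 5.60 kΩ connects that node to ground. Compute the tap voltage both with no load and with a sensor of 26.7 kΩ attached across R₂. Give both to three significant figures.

Unloaded: 3.67 V; loaded: 3.11 V

Open-circuit: V = 25.3 × 5.60/(33.0 + 5.60) = 3.67 V.
With the load, R₂ becomes R₂‖R_L = 4.629 kΩ, so V = 25.3 × 4.629/37.63 = 3.11 V.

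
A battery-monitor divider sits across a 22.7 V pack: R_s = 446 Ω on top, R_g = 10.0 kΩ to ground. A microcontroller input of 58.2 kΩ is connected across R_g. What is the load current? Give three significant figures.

R_g‖R_L = 8534 Ω; V_out = 22.7 × 8534/8980 = 21.57 V.
I_L = V_out / R_L = 21.57 / 58.2 kΩ = 0.371 mA.

I_L ≈ 0.371 mA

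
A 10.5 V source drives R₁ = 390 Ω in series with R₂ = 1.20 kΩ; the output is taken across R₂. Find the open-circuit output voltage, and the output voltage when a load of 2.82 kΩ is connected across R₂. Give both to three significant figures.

Unloaded: 7.92 V; loaded: 7.18 V

Open-circuit: V = 10.5 × 1200/(390 + 1200) = 7.92 V.
With the load, R₂ becomes R₂‖R_L = 841.8 Ω, so V = 10.5 × 841.8/1232 = 7.18 V.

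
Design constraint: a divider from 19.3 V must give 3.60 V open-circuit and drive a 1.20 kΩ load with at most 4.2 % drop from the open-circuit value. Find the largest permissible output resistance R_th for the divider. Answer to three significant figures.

Loading drop = R_th/(R_th + R_L) ≤ 0.0420, so R_th ≤ R_L · ε/(1−ε) = 1.20 kΩ × 0.0420/0.9580 = 52.6 Ω.
(Any R1, R2 with R2/(R1+R2) = 0.187 and R1‖R2 ≤ 52.6 Ω will meet the spec.)

R_th ≤ 52.6 Ω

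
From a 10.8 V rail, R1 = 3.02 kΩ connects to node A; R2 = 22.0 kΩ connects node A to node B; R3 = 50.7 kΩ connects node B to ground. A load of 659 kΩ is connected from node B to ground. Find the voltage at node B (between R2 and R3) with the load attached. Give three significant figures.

V ≈ 7.05 V

At node B, R3 is in parallel with the load: R3‖R_L = 47.08 kΩ.
Below node A the resistance is R2 + (R3‖R_L) = 69.08 kΩ, so V_A = 10.8 × 69.08/72.10 = 10.35 V.
Then V_B = V_A × (R3‖R_L)/(R2 + R3‖R_L) = 10.35 × 47.08/69.08 = 7.05 V.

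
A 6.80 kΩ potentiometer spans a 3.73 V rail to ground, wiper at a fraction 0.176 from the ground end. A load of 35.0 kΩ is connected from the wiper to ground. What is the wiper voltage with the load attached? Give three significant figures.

V ≈ 0.638 V

The wiper splits the pot into (1−α)R = 5.603 kΩ above and αR = 1.197 kΩ below.
Lower section ‖ load = 1.157 kΩ.
V_wiper = 3.73 × 1.157/(5.603 + 1.157) = 0.638 V.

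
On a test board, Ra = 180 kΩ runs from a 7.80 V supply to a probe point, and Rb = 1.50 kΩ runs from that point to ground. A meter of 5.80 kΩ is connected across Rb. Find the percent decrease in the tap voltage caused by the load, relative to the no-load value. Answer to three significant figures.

Unloaded V = 7.80 × 1.50/181.5 = 0.06446 V.
Loaded: Rb‖R_L = 1.192 kΩ, giving V = 7.80 × 1.192/181.2 = 0.05130 V.
Drop = (0.06446 − 0.05130) / 0.06446 = 20.4 %.

20.4 %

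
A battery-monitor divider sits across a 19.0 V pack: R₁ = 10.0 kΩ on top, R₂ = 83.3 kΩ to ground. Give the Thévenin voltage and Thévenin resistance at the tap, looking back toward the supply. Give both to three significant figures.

V_th = 17.0 V, R_th = 8.93 kΩ

V_th is the open-circuit tap voltage: 19.0 × 83.3/(10.0 + 83.3) = 17.0 V.
With the supply zeroed, R₁ and R₂ appear in parallel from the tap: R_th = R₁‖R₂ = (10.0 × 83.3)/93.30 = 8.93 kΩ.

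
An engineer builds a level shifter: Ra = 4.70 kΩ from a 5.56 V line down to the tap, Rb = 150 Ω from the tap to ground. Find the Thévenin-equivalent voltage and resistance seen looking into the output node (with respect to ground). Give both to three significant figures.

V_th = 0.172 V, R_th = 145 Ω

V_th is the open-circuit tap voltage: 5.56 × 150/(4700 + 150) = 0.172 V.
With the supply zeroed, Ra and Rb appear in parallel from the tap: R_th = Ra‖Rb = (4700 × 150)/4850 = 145 Ω.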